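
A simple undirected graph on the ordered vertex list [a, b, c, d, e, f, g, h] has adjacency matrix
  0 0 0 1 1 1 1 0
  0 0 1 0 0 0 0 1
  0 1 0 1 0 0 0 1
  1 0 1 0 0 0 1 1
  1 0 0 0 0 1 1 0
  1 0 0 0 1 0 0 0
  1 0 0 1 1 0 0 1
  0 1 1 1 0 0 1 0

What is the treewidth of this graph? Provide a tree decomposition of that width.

Treewidth 2.
One such decomposition:
Bags: B1 = {a, d, g}  B2 = {d, g, h}  B3 = {a, e, g}  B4 = {c, d, h}  B5 = {a, e, f}  B6 = {b, c, h}
Tree: B1–B2, B1–B3, B2–B4, B3–B5, B4–B6

The largest bag has 3 vertices, giving width 2; this decomposition certifies tw(G) ≤ 2. Conversely, {d, g, h} is a clique of size 3, and the vertices of any clique must share a bag in every tree decomposition; so some bag has ≥ 3 vertices and tw(G) ≥ 2. Therefore the treewidth is 2.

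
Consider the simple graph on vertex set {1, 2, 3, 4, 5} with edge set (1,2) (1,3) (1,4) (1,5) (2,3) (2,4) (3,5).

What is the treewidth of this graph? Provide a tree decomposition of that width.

Treewidth 2.
Bags: B1 = {1, 2, 4}  B2 = {1, 2, 3}  B3 = {1, 3, 5}
Tree: B1–B2, B2–B3

Every bag has size at most 3, so the width is 3 − 1 = 2 and tw(G) ≤ 2. For the lower bound, the 3 vertices {1, 2, 3} are pairwise adjacent, and any tree decomposition puts a clique entirely inside one bag — forcing width ≥ 2. Therefore the treewidth is 2.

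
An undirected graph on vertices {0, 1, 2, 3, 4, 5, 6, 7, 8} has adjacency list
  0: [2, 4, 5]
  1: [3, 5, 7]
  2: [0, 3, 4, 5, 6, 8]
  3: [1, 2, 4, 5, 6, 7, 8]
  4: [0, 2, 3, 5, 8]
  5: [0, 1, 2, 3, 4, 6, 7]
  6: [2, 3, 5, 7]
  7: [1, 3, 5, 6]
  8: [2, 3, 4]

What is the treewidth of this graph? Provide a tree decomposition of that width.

Treewidth 3.
Bags: B1 = {0, 2, 4, 5}  B2 = {2, 3, 4, 5}  B3 = {2, 3, 5, 6}  B4 = {3, 5, 6, 7}  B5 = {2, 3, 4, 8}  B6 = {1, 3, 5, 7}
Tree: B1–B2, B2–B3, B3–B4, B2–B5, B4–B6

Each bag holds 4 vertices, so the decomposition has width 3, which upper-bounds the treewidth. On the other hand G contains the 4-clique {0, 2, 4, 5}. A clique must lie in a single bag of any decomposition, so no decomposition can have width below 3. Hence tw(G) = 3 exactly.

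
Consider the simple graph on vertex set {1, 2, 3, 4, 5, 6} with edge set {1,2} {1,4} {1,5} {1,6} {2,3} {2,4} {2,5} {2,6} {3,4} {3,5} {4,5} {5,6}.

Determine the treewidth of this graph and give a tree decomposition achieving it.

Each bag holds 4 vertices, so the decomposition has width 3, which upper-bounds the treewidth. Conversely, {1, 2, 4, 5} is a clique of size 4, and the vertices of any clique must share a bag in every tree decomposition; so some bag has ≥ 4 vertices and tw(G) ≥ 3. Therefore the treewidth is 3.

Treewidth 3.
One such decomposition:
Bags: B1 = {1, 2, 4, 5}  B2 = {1, 2, 5, 6}  B3 = {2, 3, 4, 5}
Tree: B1–B2, B1–B3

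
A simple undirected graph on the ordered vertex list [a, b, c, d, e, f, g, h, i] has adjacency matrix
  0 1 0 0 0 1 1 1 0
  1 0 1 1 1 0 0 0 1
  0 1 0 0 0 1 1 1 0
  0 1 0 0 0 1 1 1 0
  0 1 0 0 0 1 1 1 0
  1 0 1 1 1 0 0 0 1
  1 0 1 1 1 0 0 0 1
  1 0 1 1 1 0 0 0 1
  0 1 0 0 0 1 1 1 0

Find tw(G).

A width-4 tree decomposition is:
Bags: B1 = {b, e, f, g, h}  B2 = {b, f, g, h, i}  B3 = {b, c, f, g, h}  B4 = {b, d, f, g, h}  B5 = {a, b, f, g, h}
Tree: B1–B2, B2–B3, B3–B4, B4–B5
The largest bag has 5 vertices, giving width 4; this decomposition certifies tw(G) ≤ 4. For the lower bound: the 5 vertex sets {e,h}, {g,i}, {c,f}, {b}, {d} are disjoint, each induces a connected subgraph, and every pair is joined by at least one edge of G. Contracting each set to a single vertex therefore yields K_{5} as a minor, and since treewidth is minor-monotone, tw(G) ≥ tw(K_{5}) = 4. The upper and lower bounds meet at 4, so that is the treewidth.

4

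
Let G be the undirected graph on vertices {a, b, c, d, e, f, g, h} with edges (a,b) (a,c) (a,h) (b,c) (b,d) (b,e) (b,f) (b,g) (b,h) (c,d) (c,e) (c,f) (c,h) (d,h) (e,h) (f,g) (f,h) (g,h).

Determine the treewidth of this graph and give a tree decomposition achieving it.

Treewidth 3.
One optimal decomposition is:
Bags: B1 = {b, c, e, h}  B2 = {b, c, f, h}  B3 = {a, b, c, h}  B4 = {b, c, d, h}  B5 = {b, f, g, h}
Tree: B1–B2, B2–B3, B1–B4, B2–B5

The largest bag has 4 vertices, giving width 3; this decomposition certifies tw(G) ≤ 3. For the lower bound, the 4 vertices {b, f, g, h} are pairwise adjacent, and any tree decomposition puts a clique entirely inside one bag — forcing width ≥ 3. Hence tw(G) = 3 exactly.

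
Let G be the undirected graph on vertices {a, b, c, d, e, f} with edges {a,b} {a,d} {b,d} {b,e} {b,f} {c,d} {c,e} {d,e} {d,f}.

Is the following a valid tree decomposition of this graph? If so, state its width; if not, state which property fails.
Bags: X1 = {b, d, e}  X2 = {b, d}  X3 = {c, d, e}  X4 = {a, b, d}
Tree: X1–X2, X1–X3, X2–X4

A tree decomposition must satisfy three properties: every vertex lies in some bag; for every edge, both endpoints lie together in some bag; and for every vertex, the bags containing it form a connected subtree. Here vertex f appears in no bag, so the decomposition is invalid.

No — vertex f appears in no bag.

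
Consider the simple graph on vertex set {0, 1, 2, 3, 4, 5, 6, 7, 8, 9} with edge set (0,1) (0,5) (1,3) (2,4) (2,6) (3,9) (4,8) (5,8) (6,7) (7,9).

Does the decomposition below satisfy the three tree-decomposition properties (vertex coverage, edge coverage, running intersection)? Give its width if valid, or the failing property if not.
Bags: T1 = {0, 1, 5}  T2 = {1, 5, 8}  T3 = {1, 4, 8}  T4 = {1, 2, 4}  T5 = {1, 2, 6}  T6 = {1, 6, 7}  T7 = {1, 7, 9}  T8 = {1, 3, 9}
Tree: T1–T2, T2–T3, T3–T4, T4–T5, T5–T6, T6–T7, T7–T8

Checking the three conditions: (i) the bags cover all of {0, 1, 2, 3, 4, 5, 6, 7, 8, 9}; (ii) for each edge, some bag contains both endpoints; (iii) the bags containing any fixed vertex form a subtree. All hold, so the decomposition is valid with width 3 − 1 = 2.

Yes; width 2.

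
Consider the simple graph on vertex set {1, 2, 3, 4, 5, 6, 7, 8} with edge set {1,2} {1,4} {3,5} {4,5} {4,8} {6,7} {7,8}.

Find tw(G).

A width-1 tree decomposition is:
Bags: B1 = {7, 8}  B2 = {4, 8}  B3 = {4, 5}  B4 = {1, 4}  B5 = {6, 7}  B6 = {3, 5}  B7 = {1, 2}
Tree: B1–B2, B2–B3, B2–B4, B1–B5, B3–B6, B4–B7
Each bag holds 2 vertices, so the decomposition has width 1, which upper-bounds the treewidth. Since G has at least one edge (e.g. 7–8), it is not an edgeless graph, so tw(G) ≥ 1. Combining the bounds, tw(G) = 1.

1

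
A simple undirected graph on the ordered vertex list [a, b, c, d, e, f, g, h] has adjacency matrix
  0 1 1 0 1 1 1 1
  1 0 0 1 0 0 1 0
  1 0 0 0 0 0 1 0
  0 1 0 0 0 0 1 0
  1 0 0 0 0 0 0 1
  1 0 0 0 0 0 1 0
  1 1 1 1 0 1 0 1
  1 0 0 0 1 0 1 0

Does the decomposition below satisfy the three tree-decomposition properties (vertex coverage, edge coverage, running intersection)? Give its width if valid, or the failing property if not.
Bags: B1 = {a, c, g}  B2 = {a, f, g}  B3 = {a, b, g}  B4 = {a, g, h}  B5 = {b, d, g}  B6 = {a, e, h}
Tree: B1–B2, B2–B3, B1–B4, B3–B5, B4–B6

Yes; width 2.

Every vertex of G appears in some bag (union = {a, b, c, d, e, f, g, h}); every edge is covered by a bag; and for each vertex v the set of bags containing v is connected in the bag tree. The decomposition is therefore valid. The largest bag has 3 vertices, so the width is 2.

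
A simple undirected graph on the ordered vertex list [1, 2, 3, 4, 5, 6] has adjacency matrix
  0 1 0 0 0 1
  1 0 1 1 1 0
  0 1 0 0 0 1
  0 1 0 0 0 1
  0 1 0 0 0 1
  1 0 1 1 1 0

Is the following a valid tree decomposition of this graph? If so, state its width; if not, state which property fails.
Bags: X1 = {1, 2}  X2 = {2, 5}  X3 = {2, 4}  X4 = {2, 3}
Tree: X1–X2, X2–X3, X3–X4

A tree decomposition must satisfy three properties: every vertex lies in some bag; for every edge, both endpoints lie together in some bag; and for every vertex, the bags containing it form a connected subtree. Here vertex 6 appears in no bag, so the decomposition is invalid.

No — vertex 6 appears in no bag.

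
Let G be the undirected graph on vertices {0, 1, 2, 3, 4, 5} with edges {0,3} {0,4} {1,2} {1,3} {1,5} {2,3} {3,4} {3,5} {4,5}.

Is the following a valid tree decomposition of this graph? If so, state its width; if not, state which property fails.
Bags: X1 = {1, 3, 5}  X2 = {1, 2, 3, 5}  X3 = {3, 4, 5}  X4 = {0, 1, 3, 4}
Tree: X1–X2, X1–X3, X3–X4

No — bags containing vertex 1 are not connected in the tree.

A tree decomposition must satisfy three properties: every vertex lies in some bag; for every edge, both endpoints lie together in some bag; and for every vertex, the bags containing it form a connected subtree. Here bags containing vertex 1 are not connected in the tree, so the decomposition is invalid.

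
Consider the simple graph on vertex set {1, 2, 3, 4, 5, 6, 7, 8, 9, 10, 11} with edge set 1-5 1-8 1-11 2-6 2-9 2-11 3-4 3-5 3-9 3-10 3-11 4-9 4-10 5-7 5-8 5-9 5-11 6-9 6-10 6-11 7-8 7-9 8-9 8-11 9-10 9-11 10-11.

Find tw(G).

A width-3 tree decomposition is:
Bags: B1 = {3, 4, 9, 10}  B2 = {3, 9, 10, 11}  B3 = {3, 5, 9, 11}  B4 = {5, 8, 9, 11}  B5 = {6, 9, 10, 11}  B6 = {2, 6, 9, 11}  B7 = {5, 7, 8, 9}  B8 = {1, 5, 8, 11}
Tree: B1–B2, B2–B3, B3–B4, B2–B5, B5–B6, B4–B7, B4–B8
Every bag has size at most 4, so the width is 4 − 1 = 3 and tw(G) ≤ 3. Conversely, {1, 5, 8, 11} is a clique of size 4, and the vertices of any clique must share a bag in every tree decomposition; so some bag has ≥ 4 vertices and tw(G) ≥ 3. Therefore the treewidth is 3.

3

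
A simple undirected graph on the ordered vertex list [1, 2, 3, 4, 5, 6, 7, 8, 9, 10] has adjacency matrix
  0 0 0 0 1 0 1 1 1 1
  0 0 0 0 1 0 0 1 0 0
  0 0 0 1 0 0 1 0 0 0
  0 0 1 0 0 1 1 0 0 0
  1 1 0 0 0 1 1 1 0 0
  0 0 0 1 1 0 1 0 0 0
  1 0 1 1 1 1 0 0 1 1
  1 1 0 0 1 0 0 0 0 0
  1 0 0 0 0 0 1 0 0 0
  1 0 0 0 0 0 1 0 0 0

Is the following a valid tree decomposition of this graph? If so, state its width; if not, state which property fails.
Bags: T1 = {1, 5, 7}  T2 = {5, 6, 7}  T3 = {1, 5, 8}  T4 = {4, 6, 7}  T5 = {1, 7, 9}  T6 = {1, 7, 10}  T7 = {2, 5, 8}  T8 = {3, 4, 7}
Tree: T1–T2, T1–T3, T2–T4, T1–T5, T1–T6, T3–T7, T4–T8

Vertex coverage: the bags together contain {1, 2, 3, 4, 5, 6, 7, 8, 9, 10}, the full vertex set. Edge coverage: each edge of G has both endpoints in at least one bag. Running intersection: for every vertex, the bags containing it form a connected subtree. All three properties hold, so this is a valid tree decomposition of width max|bag| − 1 = 2, and hence tw(G) ≤ 2.

Yes; width 2.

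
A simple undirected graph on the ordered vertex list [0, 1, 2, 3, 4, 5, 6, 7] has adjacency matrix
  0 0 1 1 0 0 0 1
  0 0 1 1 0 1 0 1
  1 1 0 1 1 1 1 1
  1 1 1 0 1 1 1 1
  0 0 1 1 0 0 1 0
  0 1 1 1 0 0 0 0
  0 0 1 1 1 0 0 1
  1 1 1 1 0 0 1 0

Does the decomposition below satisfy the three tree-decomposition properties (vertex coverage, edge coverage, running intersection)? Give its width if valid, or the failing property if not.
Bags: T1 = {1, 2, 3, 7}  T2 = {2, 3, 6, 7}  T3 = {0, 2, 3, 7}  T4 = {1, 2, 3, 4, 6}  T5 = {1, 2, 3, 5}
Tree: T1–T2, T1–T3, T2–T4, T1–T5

No — bags containing vertex 1 are not connected in the tree.

A tree decomposition must satisfy three properties: every vertex lies in some bag; for every edge, both endpoints lie together in some bag; and for every vertex, the bags containing it form a connected subtree. Here bags containing vertex 1 are not connected in the tree, so the decomposition is invalid.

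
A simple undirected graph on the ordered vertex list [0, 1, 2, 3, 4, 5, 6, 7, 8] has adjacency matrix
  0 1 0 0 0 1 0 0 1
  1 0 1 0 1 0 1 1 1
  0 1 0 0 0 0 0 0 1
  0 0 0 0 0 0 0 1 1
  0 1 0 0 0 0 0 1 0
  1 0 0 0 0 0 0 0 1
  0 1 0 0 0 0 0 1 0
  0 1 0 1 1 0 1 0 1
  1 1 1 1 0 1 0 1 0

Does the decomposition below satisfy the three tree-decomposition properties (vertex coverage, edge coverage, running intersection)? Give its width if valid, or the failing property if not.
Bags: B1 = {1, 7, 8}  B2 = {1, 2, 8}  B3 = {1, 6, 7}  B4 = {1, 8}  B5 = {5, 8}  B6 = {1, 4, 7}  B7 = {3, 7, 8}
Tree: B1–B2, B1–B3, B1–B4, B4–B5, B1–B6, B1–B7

A tree decomposition must satisfy three properties: every vertex lies in some bag; for every edge, both endpoints lie together in some bag; and for every vertex, the bags containing it form a connected subtree. Here vertex 0 appears in no bag, so the decomposition is invalid.

No — vertex 0 appears in no bag.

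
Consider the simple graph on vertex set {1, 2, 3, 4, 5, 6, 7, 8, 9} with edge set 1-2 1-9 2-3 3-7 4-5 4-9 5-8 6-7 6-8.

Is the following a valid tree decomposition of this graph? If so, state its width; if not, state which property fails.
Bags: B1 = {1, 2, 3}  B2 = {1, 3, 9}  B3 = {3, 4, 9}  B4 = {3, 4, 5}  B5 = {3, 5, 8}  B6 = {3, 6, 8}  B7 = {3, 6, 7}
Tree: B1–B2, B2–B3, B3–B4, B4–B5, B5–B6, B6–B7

Yes; width 2.

Vertex coverage: the bags together contain {1, 2, 3, 4, 5, 6, 7, 8, 9}, the full vertex set. Edge coverage: each edge of G has both endpoints in at least one bag. Running intersection: for every vertex, the bags containing it form a connected subtree. All three properties hold, so this is a valid tree decomposition of width max|bag| − 1 = 2, and hence tw(G) ≤ 2.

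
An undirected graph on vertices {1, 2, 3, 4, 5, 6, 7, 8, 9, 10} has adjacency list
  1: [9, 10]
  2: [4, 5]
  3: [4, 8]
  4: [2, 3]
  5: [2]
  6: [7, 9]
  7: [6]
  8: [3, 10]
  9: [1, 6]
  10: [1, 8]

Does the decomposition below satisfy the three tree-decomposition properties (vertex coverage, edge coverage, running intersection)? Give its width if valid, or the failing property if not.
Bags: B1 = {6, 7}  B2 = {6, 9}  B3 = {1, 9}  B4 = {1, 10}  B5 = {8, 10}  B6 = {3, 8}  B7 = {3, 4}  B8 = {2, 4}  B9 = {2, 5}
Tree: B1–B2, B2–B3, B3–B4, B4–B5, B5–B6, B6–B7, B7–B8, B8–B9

Yes; width 1.

Every vertex of G appears in some bag (union = {1, 2, 3, 4, 5, 6, 7, 8, 9, 10}); every edge is covered by a bag; and for each vertex v the set of bags containing v is connected in the bag tree. The decomposition is therefore valid. The largest bag has 2 vertices, so the width is 1.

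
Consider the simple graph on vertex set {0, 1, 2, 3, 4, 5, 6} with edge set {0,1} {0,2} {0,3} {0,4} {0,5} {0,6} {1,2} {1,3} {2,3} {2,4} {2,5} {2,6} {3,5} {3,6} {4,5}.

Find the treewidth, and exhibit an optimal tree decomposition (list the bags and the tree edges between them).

Each bag holds 4 vertices, so the decomposition has width 3, which upper-bounds the treewidth. On the other hand G contains the 4-clique {0, 1, 2, 3}. A clique must lie in a single bag of any decomposition, so no decomposition can have width below 3. Therefore the treewidth is 3.

Treewidth 3.
Bags: B1 = {0, 2, 3, 5}  B2 = {0, 1, 2, 3}  B3 = {0, 2, 4, 5}  B4 = {0, 2, 3, 6}
Tree: B1–B2, B1–B3, B1–B4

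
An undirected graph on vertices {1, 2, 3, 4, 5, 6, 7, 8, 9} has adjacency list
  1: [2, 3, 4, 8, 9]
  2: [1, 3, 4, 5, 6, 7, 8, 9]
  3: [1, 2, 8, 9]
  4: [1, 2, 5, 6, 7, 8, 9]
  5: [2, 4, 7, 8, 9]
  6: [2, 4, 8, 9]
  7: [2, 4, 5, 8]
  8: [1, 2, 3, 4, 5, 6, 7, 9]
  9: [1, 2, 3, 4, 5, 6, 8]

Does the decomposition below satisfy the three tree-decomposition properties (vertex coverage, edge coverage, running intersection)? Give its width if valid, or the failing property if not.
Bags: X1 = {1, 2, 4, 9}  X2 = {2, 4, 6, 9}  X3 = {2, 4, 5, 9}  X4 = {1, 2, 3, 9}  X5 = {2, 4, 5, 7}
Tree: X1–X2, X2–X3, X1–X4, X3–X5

A tree decomposition must satisfy three properties: every vertex lies in some bag; for every edge, both endpoints lie together in some bag; and for every vertex, the bags containing it form a connected subtree. Here vertex 8 appears in no bag, so the decomposition is invalid.

No — vertex 8 appears in no bag.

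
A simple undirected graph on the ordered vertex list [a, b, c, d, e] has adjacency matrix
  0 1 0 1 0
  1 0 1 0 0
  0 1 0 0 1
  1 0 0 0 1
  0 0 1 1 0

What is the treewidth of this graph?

2

A width-2 tree decomposition is:
Bags: B1 = {a, d, e}  B2 = {a, c, e}  B3 = {a, b, c}
Tree: B1–B2, B2–B3
Every bag has size at most 3, so the width is 3 − 1 = 2 and tw(G) ≤ 2. The edges a–d–e–c–b–a form a cycle, so G is not a tree and its treewidth is at least 2. Therefore the treewidth is 2.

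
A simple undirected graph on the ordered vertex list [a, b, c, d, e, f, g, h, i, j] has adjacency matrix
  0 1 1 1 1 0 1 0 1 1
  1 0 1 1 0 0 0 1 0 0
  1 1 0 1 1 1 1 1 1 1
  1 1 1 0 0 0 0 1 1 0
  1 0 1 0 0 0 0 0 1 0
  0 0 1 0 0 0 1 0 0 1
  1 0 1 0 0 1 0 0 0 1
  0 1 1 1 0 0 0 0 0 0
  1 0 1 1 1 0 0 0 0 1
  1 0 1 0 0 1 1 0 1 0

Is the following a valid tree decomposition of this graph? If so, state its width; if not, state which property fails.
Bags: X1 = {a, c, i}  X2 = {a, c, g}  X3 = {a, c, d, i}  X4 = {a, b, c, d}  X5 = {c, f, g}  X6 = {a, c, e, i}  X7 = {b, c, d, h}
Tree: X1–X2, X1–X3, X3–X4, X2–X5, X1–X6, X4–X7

A tree decomposition must satisfy three properties: every vertex lies in some bag; for every edge, both endpoints lie together in some bag; and for every vertex, the bags containing it form a connected subtree. Here vertex j appears in no bag, so the decomposition is invalid.

No — vertex j appears in no bag.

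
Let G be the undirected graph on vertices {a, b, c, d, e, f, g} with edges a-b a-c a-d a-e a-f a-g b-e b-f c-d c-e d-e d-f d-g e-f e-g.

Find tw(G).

3

A width-3 tree decomposition is:
Bags: B1 = {a, d, e, f}  B2 = {a, b, e, f}  B3 = {a, d, e, g}  B4 = {a, c, d, e}
Tree: B1–B2, B1–B3, B1–B4
The largest bag has 4 vertices, giving width 3; this decomposition certifies tw(G) ≤ 3. Conversely, {a, d, e, g} is a clique of size 4, and the vertices of any clique must share a bag in every tree decomposition; so some bag has ≥ 4 vertices and tw(G) ≥ 3. Combining the bounds, tw(G) = 3.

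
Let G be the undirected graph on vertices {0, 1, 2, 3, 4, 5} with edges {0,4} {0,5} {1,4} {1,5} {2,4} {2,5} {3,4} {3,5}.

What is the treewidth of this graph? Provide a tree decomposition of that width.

Every bag has size at most 3, so the width is 3 − 1 = 2 and tw(G) ≤ 2. Since 3–5–0–4–3 is a cycle in G, G is not acyclic. Forests are exactly the graphs of treewidth ≤ 1, so tw(G) ≥ 2. Combining the bounds, tw(G) = 2.

Treewidth 2.
One optimal decomposition is:
Bags: B1 = {3, 4, 5}  B2 = {0, 4, 5}  B3 = {2, 4, 5}  B4 = {1, 4, 5}
Tree: B1–B2, B2–B3, B3–B4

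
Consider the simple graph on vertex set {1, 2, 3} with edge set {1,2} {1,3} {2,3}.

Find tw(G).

2

A width-2 tree decomposition is:
Bags: B1 = {1, 2, 3}
Tree: (single bag)
A single bag containing all 3 vertices is trivially a valid decomposition of width 2. On the other hand G contains the 3-clique {1, 2, 3}. A clique must lie in a single bag of any decomposition, so no decomposition can have width below 2. The upper and lower bounds meet at 2, so that is the treewidth.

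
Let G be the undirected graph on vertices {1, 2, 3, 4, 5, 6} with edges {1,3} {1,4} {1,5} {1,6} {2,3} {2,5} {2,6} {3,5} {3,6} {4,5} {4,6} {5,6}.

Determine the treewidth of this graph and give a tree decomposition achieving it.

Treewidth 3.
One optimal decomposition is:
Bags: B1 = {1, 3, 5, 6}  B2 = {1, 4, 5, 6}  B3 = {2, 3, 5, 6}
Tree: B1–B2, B1–B3

The largest bag has 4 vertices, giving width 3; this decomposition certifies tw(G) ≤ 3. On the other hand G contains the 4-clique {1, 3, 5, 6}. A clique must lie in a single bag of any decomposition, so no decomposition can have width below 3. Therefore the treewidth is 3.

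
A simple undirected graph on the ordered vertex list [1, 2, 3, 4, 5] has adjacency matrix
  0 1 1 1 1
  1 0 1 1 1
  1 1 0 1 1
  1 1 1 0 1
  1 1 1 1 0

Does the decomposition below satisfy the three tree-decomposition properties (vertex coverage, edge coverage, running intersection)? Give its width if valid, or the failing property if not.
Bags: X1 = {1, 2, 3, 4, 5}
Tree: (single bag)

Yes; width 4.

Every vertex of G appears in some bag (union = {1, 2, 3, 4, 5}); every edge is covered by a bag; and for each vertex v the set of bags containing v is connected in the bag tree. The decomposition is therefore valid. The largest bag has 5 vertices, so the width is 4.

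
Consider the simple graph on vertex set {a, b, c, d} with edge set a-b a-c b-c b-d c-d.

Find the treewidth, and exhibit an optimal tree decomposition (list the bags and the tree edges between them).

Treewidth 2.
One such decomposition:
Bags: B1 = {a, b, c}  B2 = {b, c, d}
Tree: B1–B2

Every bag has size at most 3, so the width is 3 − 1 = 2 and tw(G) ≤ 2. For the lower bound, the 3 vertices {b, c, d} are pairwise adjacent, and any tree decomposition puts a clique entirely inside one bag — forcing width ≥ 2. The upper and lower bounds meet at 2, so that is the treewidth.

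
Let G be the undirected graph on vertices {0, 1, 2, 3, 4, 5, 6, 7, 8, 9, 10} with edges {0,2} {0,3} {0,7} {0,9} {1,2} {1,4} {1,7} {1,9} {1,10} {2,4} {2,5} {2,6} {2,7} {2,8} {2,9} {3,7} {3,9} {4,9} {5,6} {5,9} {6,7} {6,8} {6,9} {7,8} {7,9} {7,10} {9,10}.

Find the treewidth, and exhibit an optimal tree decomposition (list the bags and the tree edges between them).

Treewidth 3.
One optimal decomposition is:
Bags: B1 = {1, 2, 7, 9}  B2 = {2, 6, 7, 9}  B3 = {1, 7, 9, 10}  B4 = {1, 2, 4, 9}  B5 = {2, 5, 6, 9}  B6 = {0, 2, 7, 9}  B7 = {0, 3, 7, 9}  B8 = {2, 6, 7, 8}
Tree: B1–B2, B1–B3, B1–B4, B2–B5, B2–B6, B6–B7, B2–B8

Each bag holds 4 vertices, so the decomposition has width 3, which upper-bounds the treewidth. For the lower bound, the 4 vertices {2, 6, 7, 8} are pairwise adjacent, and any tree decomposition puts a clique entirely inside one bag — forcing width ≥ 3. Therefore the treewidth is 3.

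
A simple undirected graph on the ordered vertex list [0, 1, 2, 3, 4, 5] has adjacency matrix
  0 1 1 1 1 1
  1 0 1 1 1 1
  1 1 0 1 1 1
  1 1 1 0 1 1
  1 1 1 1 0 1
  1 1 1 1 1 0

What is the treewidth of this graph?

A width-5 tree decomposition is:
Bags: B1 = {0, 1, 2, 3, 4, 5}
Tree: (single bag)
With just one bag of size 6, the width is 6 − 1 = 5, so tw(G) ≤ 5. Conversely, {0, 1, 2, 3, 4, 5} is a clique of size 6, and the vertices of any clique must share a bag in every tree decomposition; so some bag has ≥ 6 vertices and tw(G) ≥ 5. Combining the bounds, tw(G) = 5.

5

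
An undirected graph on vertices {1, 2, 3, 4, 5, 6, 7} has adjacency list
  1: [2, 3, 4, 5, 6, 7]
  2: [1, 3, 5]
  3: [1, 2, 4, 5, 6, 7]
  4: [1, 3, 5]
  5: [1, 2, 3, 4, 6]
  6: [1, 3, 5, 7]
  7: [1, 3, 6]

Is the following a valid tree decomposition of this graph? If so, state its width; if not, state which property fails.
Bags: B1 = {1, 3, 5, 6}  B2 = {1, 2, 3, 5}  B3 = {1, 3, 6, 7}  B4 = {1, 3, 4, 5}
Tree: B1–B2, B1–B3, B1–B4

Yes; width 3.

Every vertex of G appears in some bag (union = {1, 2, 3, 4, 5, 6, 7}); every edge is covered by a bag; and for each vertex v the set of bags containing v is connected in the bag tree. The decomposition is therefore valid. The largest bag has 4 vertices, so the width is 3.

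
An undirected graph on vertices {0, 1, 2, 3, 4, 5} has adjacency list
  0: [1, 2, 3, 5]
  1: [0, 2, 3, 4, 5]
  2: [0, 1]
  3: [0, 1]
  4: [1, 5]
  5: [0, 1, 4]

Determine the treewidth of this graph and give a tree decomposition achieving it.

The largest bag has 3 vertices, giving width 2; this decomposition certifies tw(G) ≤ 2. On the other hand G contains the 3-clique {0, 1, 2}. A clique must lie in a single bag of any decomposition, so no decomposition can have width below 2. The upper and lower bounds meet at 2, so that is the treewidth.

Treewidth 2.
Bags: B1 = {1, 4, 5}  B2 = {0, 1, 5}  B3 = {0, 1, 3}  B4 = {0, 1, 2}
Tree: B1–B2, B2–B3, B2–B4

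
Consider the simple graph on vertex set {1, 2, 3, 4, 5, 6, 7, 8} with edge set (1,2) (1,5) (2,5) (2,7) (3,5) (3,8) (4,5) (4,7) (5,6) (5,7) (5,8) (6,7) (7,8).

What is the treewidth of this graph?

2

A width-2 tree decomposition is:
Bags: B1 = {2, 5, 7}  B2 = {5, 7, 8}  B3 = {1, 2, 5}  B4 = {4, 5, 7}  B5 = {3, 5, 8}  B6 = {5, 6, 7}
Tree: B1–B2, B1–B3, B1–B4, B2–B5, B1–B6
Every bag has size at most 3, so the width is 3 − 1 = 2 and tw(G) ≤ 2. Conversely, {1, 2, 5} is a clique of size 3, and the vertices of any clique must share a bag in every tree decomposition; so some bag has ≥ 3 vertices and tw(G) ≥ 2. Therefore the treewidth is 2.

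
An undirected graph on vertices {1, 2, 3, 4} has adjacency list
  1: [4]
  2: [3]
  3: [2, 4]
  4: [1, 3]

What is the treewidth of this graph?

A width-1 tree decomposition is:
Bags: B1 = {2, 3}  B2 = {3, 4}  B3 = {1, 4}
Tree: B1–B2, B2–B3
Each bag holds 2 vertices, so the decomposition has width 1, which upper-bounds the treewidth. G has an edge, so its treewidth is at least 1. Hence tw(G) = 1 exactly.

1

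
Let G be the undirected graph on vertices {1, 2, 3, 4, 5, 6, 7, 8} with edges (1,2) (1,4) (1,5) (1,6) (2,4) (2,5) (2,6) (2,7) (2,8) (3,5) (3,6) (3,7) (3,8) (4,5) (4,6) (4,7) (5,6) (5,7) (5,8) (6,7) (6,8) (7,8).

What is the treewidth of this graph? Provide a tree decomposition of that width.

Every bag has size at most 5, so the width is 5 − 1 = 4 and tw(G) ≤ 4. Conversely, {2, 5, 6, 7, 8} is a clique of size 5, and the vertices of any clique must share a bag in every tree decomposition; so some bag has ≥ 5 vertices and tw(G) ≥ 4. Hence tw(G) = 4 exactly.

Treewidth 4.
One such decomposition:
Bags: B1 = {2, 4, 5, 6, 7}  B2 = {2, 5, 6, 7, 8}  B3 = {3, 5, 6, 7, 8}  B4 = {1, 2, 4, 5, 6}
Tree: B1–B2, B2–B3, B1–B4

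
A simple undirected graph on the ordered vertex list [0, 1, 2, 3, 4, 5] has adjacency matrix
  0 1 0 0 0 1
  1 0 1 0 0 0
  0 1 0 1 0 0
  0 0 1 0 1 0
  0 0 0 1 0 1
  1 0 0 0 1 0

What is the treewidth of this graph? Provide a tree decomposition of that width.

Treewidth 2.
One such decomposition:
Bags: B1 = {0, 1, 2}  B2 = {0, 2, 5}  B3 = {2, 4, 5}  B4 = {2, 3, 4}
Tree: B1–B2, B2–B3, B3–B4

The largest bag has 3 vertices, giving width 2; this decomposition certifies tw(G) ≤ 2. The edges 2–1–0–5–4–3–2 form a cycle, so G is not a tree and its treewidth is at least 2. Therefore the treewidth is 2.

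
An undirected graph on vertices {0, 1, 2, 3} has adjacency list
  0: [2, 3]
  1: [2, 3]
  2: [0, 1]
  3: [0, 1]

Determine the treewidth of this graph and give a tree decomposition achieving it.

Treewidth 2.
Bags: B1 = {1, 2, 3}  B2 = {0, 2, 3}
Tree: B1–B2

The largest bag has 3 vertices, giving width 2; this decomposition certifies tw(G) ≤ 2. For the lower bound, G contains the cycle 3–1–2–0–3, so G is not a forest; only forests have treewidth ≤ 1, hence tw(G) ≥ 2. The upper and lower bounds meet at 2, so that is the treewidth.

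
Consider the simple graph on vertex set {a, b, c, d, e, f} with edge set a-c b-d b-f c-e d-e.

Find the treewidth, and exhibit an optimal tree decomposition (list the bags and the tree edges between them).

Treewidth 1.
Bags: B1 = {b, f}  B2 = {b, d}  B3 = {d, e}  B4 = {c, e}  B5 = {a, c}
Tree: B1–B2, B2–B3, B3–B4, B4–B5

Every bag has size at most 2, so the width is 2 − 1 = 1 and tw(G) ≤ 1. Since G has at least one edge (e.g. f–b), it is not an edgeless graph, so tw(G) ≥ 1. Hence tw(G) = 1 exactly.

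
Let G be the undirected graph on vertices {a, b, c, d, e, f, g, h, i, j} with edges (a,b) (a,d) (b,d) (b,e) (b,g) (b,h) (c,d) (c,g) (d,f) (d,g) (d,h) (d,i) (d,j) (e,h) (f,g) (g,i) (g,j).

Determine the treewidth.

2

A width-2 tree decomposition is:
Bags: B1 = {a, b, d}  B2 = {b, d, g}  B3 = {d, g, j}  B4 = {b, d, h}  B5 = {d, g, i}  B6 = {c, d, g}  B7 = {b, e, h}  B8 = {d, f, g}
Tree: B1–B2, B2–B3, B1–B4, B3–B5, B5–B6, B4–B7, B5–B8
Each bag holds 3 vertices, so the decomposition has width 2, which upper-bounds the treewidth. For the lower bound, the 3 vertices {d, f, g} are pairwise adjacent, and any tree decomposition puts a clique entirely inside one bag — forcing width ≥ 2. Hence tw(G) = 2 exactly.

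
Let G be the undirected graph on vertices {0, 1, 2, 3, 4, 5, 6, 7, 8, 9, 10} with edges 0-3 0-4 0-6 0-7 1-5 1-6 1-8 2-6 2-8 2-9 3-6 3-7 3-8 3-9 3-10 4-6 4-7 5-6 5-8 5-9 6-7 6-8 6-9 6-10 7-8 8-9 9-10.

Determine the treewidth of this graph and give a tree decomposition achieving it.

The largest bag has 4 vertices, giving width 3; this decomposition certifies tw(G) ≤ 3. For the lower bound, the 4 vertices {0, 3, 6, 7} are pairwise adjacent, and any tree decomposition puts a clique entirely inside one bag — forcing width ≥ 3. Therefore the treewidth is 3.

Treewidth 3.
Bags: B1 = {3, 6, 7, 8}  B2 = {3, 6, 8, 9}  B3 = {0, 3, 6, 7}  B4 = {3, 6, 9, 10}  B5 = {5, 6, 8, 9}  B6 = {2, 6, 8, 9}  B7 = {0, 4, 6, 7}  B8 = {1, 5, 6, 8}
Tree: B1–B2, B1–B3, B2–B4, B2–B5, B5–B6, B3–B7, B5–B8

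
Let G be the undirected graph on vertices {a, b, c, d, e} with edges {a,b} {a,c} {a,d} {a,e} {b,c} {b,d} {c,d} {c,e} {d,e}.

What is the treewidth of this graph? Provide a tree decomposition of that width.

Each bag holds 4 vertices, so the decomposition has width 3, which upper-bounds the treewidth. On the other hand G contains the 4-clique {a, c, d, e}. A clique must lie in a single bag of any decomposition, so no decomposition can have width below 3. Combining the bounds, tw(G) = 3.

Treewidth 3.
Bags: B1 = {a, c, d, e}  B2 = {a, b, c, d}
Tree: B1–B2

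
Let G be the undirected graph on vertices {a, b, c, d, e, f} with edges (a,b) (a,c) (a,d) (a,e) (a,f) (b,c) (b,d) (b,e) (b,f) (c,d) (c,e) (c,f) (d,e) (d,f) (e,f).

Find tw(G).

A width-5 tree decomposition is:
Bags: B1 = {a, b, c, d, e, f}
Tree: (single bag)
With just one bag of size 6, the width is 6 − 1 = 5, so tw(G) ≤ 5. For the lower bound, the 6 vertices {a, b, c, d, e, f} are pairwise adjacent, and any tree decomposition puts a clique entirely inside one bag — forcing width ≥ 5. Hence tw(G) = 5 exactly.

5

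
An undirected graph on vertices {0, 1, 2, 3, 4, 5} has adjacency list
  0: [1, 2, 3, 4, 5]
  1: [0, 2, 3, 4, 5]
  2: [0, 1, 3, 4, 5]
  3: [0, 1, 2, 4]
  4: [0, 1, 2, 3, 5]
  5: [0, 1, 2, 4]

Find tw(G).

A width-4 tree decomposition is:
Bags: B1 = {0, 1, 2, 4, 5}  B2 = {0, 1, 2, 3, 4}
Tree: B1–B2
Each bag holds 5 vertices, so the decomposition has width 4, which upper-bounds the treewidth. Conversely, {0, 1, 2, 3, 4} is a clique of size 5, and the vertices of any clique must share a bag in every tree decomposition; so some bag has ≥ 5 vertices and tw(G) ≥ 4. Combining the bounds, tw(G) = 4.

4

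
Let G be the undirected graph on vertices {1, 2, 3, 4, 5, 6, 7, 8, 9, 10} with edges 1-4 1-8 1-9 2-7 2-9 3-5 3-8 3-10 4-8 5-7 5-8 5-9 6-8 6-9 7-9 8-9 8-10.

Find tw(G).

A width-2 tree decomposition is:
Bags: B1 = {3, 8, 10}  B2 = {3, 5, 8}  B3 = {5, 8, 9}  B4 = {1, 8, 9}  B5 = {1, 4, 8}  B6 = {5, 7, 9}  B7 = {6, 8, 9}  B8 = {2, 7, 9}
Tree: B1–B2, B2–B3, B3–B4, B4–B5, B3–B6, B3–B7, B6–B8
Every bag has size at most 3, so the width is 3 − 1 = 2 and tw(G) ≤ 2. Conversely, {1, 8, 9} is a clique of size 3, and the vertices of any clique must share a bag in every tree decomposition; so some bag has ≥ 3 vertices and tw(G) ≥ 2. Combining the bounds, tw(G) = 2.

2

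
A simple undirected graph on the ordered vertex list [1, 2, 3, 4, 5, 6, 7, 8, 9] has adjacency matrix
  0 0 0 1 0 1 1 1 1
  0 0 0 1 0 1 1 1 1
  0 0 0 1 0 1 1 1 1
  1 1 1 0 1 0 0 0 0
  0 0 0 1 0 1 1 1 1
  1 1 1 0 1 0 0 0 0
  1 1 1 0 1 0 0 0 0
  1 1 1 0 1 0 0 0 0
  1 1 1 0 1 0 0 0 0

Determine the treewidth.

4

A width-4 tree decomposition is:
Bags: B1 = {1, 2, 3, 5, 6}  B2 = {1, 2, 3, 5, 8}  B3 = {1, 2, 3, 4, 5}  B4 = {1, 2, 3, 5, 9}  B5 = {1, 2, 3, 5, 7}
Tree: B1–B2, B2–B3, B3–B4, B4–B5
The largest bag has 5 vertices, giving width 4; this decomposition certifies tw(G) ≤ 4. For the lower bound: the 5 vertex sets {5,6}, {1,8}, {2,4}, {3}, {9} are disjoint, each induces a connected subgraph, and every pair is joined by at least one edge of G. Contracting each set to a single vertex therefore yields K_{5} as a minor, and since treewidth is minor-monotone, tw(G) ≥ tw(K_{5}) = 4. Hence tw(G) = 4 exactly.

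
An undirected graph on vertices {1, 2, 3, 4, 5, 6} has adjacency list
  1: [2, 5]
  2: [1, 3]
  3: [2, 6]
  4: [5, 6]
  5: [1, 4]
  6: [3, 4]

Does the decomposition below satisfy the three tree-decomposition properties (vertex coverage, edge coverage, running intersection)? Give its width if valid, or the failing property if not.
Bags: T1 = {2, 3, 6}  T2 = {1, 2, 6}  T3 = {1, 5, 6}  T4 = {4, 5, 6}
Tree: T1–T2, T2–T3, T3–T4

Vertex coverage: the bags together contain {1, 2, 3, 4, 5, 6}, the full vertex set. Edge coverage: each edge of G has both endpoints in at least one bag. Running intersection: for every vertex, the bags containing it form a connected subtree. All three properties hold, so this is a valid tree decomposition of width max|bag| − 1 = 2, and hence tw(G) ≤ 2.

Yes; width 2.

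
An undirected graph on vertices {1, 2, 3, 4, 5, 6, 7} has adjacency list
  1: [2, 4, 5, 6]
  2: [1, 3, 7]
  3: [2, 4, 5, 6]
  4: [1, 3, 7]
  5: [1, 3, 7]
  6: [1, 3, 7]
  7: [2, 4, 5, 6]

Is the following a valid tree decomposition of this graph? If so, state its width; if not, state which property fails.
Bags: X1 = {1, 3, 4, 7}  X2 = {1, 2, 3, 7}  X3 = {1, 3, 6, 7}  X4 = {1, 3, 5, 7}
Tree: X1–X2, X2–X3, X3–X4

Yes; width 3.

Checking the three conditions: (i) the bags cover all of {1, 2, 3, 4, 5, 6, 7}; (ii) for each edge, some bag contains both endpoints; (iii) the bags containing any fixed vertex form a subtree. All hold, so the decomposition is valid with width 4 − 1 = 3.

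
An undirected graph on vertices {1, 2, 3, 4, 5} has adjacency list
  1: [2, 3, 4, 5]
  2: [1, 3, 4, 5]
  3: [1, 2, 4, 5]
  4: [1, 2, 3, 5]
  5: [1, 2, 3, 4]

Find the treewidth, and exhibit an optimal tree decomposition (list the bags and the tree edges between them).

Treewidth 4.
One such decomposition:
Bags: B1 = {1, 2, 3, 4, 5}
Tree: (single bag)

With just one bag of size 5, the width is 5 − 1 = 4, so tw(G) ≤ 4. Conversely, {1, 2, 3, 4, 5} is a clique of size 5, and the vertices of any clique must share a bag in every tree decomposition; so some bag has ≥ 5 vertices and tw(G) ≥ 4. The upper and lower bounds meet at 4, so that is the treewidth.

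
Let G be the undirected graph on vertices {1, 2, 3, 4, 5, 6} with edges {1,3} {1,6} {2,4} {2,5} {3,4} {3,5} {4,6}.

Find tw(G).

2

A width-2 tree decomposition is:
Bags: B1 = {2, 3, 5}  B2 = {2, 3, 4}  B3 = {1, 3, 4}  B4 = {1, 4, 6}
Tree: B1–B2, B2–B3, B3–B4
Each bag holds 3 vertices, so the decomposition has width 2, which upper-bounds the treewidth. For the lower bound, G contains the cycle 5–2–4–3–5, so G is not a forest; only forests have treewidth ≤ 1, hence tw(G) ≥ 2. Therefore the treewidth is 2.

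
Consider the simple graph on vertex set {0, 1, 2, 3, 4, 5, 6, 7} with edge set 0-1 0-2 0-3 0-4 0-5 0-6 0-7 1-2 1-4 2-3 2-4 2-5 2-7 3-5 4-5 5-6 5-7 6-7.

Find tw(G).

A width-3 tree decomposition is:
Bags: B1 = {0, 1, 2, 4}  B2 = {0, 2, 4, 5}  B3 = {0, 2, 5, 7}  B4 = {0, 5, 6, 7}  B5 = {0, 2, 3, 5}
Tree: B1–B2, B2–B3, B3–B4, B2–B5
Each bag holds 4 vertices, so the decomposition has width 3, which upper-bounds the treewidth. For the lower bound, the 4 vertices {0, 1, 2, 4} are pairwise adjacent, and any tree decomposition puts a clique entirely inside one bag — forcing width ≥ 3. Combining the bounds, tw(G) = 3.

3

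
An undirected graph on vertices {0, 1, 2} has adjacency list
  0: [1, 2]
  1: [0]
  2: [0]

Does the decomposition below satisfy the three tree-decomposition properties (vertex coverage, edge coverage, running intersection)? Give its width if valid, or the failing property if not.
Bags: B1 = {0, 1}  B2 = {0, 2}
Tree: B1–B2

Yes; width 1.

Checking the three conditions: (i) the bags cover all of {0, 1, 2}; (ii) for each edge, some bag contains both endpoints; (iii) the bags containing any fixed vertex form a subtree. All hold, so the decomposition is valid with width 2 − 1 = 1.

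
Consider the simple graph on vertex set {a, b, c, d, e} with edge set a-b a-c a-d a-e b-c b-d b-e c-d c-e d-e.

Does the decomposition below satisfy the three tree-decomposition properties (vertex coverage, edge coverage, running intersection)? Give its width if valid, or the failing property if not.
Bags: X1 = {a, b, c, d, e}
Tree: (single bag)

Yes; width 4.

Every vertex of G appears in some bag (union = {a, b, c, d, e}); every edge is covered by a bag; and for each vertex v the set of bags containing v is connected in the bag tree. The decomposition is therefore valid. The largest bag has 5 vertices, so the width is 4.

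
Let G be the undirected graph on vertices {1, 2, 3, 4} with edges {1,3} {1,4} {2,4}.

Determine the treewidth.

A width-1 tree decomposition is:
Bags: B1 = {1, 4}  B2 = {2, 4}  B3 = {1, 3}
Tree: B1–B2, B1–B3
The largest bag has 2 vertices, giving width 1; this decomposition certifies tw(G) ≤ 1. Since G has at least one edge (e.g. 4–1), it is not an edgeless graph, so tw(G) ≥ 1. The upper and lower bounds meet at 1, so that is the treewidth.

1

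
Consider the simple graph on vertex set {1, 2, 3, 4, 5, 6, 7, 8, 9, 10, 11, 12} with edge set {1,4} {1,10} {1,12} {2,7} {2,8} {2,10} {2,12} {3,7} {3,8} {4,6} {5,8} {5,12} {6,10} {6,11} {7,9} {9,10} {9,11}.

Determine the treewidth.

A width-3 tree decomposition is:
Bags: B1 = {3, 5, 7, 8}  B2 = {2, 5, 7, 8}  B3 = {2, 5, 7, 12}  B4 = {2, 7, 9, 12}  B5 = {2, 9, 10, 12}  B6 = {1, 9, 10, 12}  B7 = {1, 9, 10, 11}  B8 = {1, 6, 10, 11}  B9 = {1, 4, 6, 11}
Tree: B1–B2, B2–B3, B3–B4, B4–B5, B5–B6, B6–B7, B7–B8, B8–B9
The largest bag has 4 vertices, giving width 3; this decomposition certifies tw(G) ≤ 3. For the lower bound: the 4 vertex sets {3,5,8}, {7}, {2}, {1,9,10,12} are disjoint, each induces a connected subgraph, and every pair is joined by at least one edge of G. Contracting each set to a single vertex therefore yields K_{4} as a minor, and since treewidth is minor-monotone, tw(G) ≥ tw(K_{4}) = 3. Therefore the treewidth is 3.

3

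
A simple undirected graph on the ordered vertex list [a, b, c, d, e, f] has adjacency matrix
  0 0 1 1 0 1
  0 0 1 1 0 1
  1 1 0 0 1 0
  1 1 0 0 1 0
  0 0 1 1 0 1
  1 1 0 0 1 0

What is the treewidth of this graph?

A width-3 tree decomposition is:
Bags: B1 = {c, d, e, f}  B2 = {b, c, d, f}  B3 = {a, c, d, f}
Tree: B1–B2, B2–B3
The largest bag has 4 vertices, giving width 3; this decomposition certifies tw(G) ≤ 3. For the lower bound: the 4 vertex sets {c,e}, {b,f}, {d}, {a} are disjoint, each induces a connected subgraph, and every pair is joined by at least one edge of G. Contracting each set to a single vertex therefore yields K_{4} as a minor, and since treewidth is minor-monotone, tw(G) ≥ tw(K_{4}) = 3. The upper and lower bounds meet at 3, so that is the treewidth.

3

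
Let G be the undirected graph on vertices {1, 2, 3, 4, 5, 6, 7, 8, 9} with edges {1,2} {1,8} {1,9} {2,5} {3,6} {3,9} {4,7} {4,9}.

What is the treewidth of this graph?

1

A width-1 tree decomposition is:
Bags: B1 = {1, 8}  B2 = {1, 2}  B3 = {2, 5}  B4 = {1, 9}  B5 = {4, 9}  B6 = {4, 7}  B7 = {3, 9}  B8 = {3, 6}
Tree: B1–B2, B2–B3, B1–B4, B4–B5, B5–B6, B5–B7, B7–B8
The largest bag has 2 vertices, giving width 1; this decomposition certifies tw(G) ≤ 1. Since G has at least one edge (e.g. 1–8), it is not an edgeless graph, so tw(G) ≥ 1. Combining the bounds, tw(G) = 1.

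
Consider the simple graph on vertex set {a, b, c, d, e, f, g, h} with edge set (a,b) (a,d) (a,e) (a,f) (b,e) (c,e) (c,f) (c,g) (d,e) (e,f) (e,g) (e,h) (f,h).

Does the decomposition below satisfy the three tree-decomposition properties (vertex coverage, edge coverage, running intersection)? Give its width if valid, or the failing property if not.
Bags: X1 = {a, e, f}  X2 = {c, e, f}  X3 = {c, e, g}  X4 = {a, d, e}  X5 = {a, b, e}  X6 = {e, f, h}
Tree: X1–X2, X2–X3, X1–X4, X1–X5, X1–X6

Checking the three conditions: (i) the bags cover all of {a, b, c, d, e, f, g, h}; (ii) for each edge, some bag contains both endpoints; (iii) the bags containing any fixed vertex form a subtree. All hold, so the decomposition is valid with width 3 − 1 = 2.

Yes; width 2.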